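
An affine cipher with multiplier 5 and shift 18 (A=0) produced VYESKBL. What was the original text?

LWSAOHJ

The inverse of 5 mod 26 is 21, since 5·21=105≡1. Apply D(y)=21·(y−18) mod 26:
V(21): 21·(21−18)=63≡11 → L
Y(24): 21·(24−18)=126≡22 → W
E(4): 21·(4−18)=-294≡18 → S
S(18): 21·(18−18)=0 → A
K(10): 21·(10−18)=-168≡14 → O
B(1): 21·(1−18)=-357≡7 → H
L(11): 21·(11−18)=-147≡9 → J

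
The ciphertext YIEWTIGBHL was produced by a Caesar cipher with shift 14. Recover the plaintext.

KUQIFUSNTX

Y(24): 24−14=10 → K
I(8): 8−14=-6≡20 → U
E(4): 4−14=-10≡16 → Q
W(22): 22−14=8 → I
T(19): 19−14=5 → F
I(8): 8−14=-6≡20 → U
G(6): 6−14=-8≡18 → S
B(1): 1−14=-13≡13 → N
H(7): 7−14=-7≡19 → T
L(11): 11−14=-3≡23 → X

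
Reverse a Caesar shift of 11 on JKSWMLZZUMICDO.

J(9): 9−11=-2≡24 → Y
K(10): 10−11=-1≡25 → Z
S(18): 18−11=7 → H
W(22): 22−11=11 → L
M(12): 12−11=1 → B
L(11): 11−11=0 → A
Z(25): 25−11=14 → O
Z(25): 25−11=14 → O
U(20): 20−11=9 → J
M(12): 12−11=1 → B
I(8): 8−11=-3≡23 → X
C(2): 2−11=-9≡17 → R
D(3): 3−11=-8≡18 → S
O(14): 14−11=3 → D

YZHLBAOOJBXRSD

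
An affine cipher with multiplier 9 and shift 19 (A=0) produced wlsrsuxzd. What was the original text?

jcxuxdmse

The inverse of 9 mod 26 is 3, since 9·3=27≡1. Apply D(y)=3·(y−19) mod 26:
w(22): 3·(22−19)=9 → j
l(11): 3·(11−19)=-24≡2 → c
s(18): 3·(18−19)=-3≡23 → x
r(17): 3·(17−19)=-6≡20 → u
s(18): 3·(18−19)=-3≡23 → x
u(20): 3·(20−19)=3 → d
x(23): 3·(23−19)=12 → m
z(25): 3·(25−19)=18 → s
d(3): 3·(3−19)=-48≡4 → e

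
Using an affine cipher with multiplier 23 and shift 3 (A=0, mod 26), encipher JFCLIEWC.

COXWFRPX

J(9): 23·9+3=210≡2 → C
F(5): 23·5+3=118≡14 → O
C(2): 23·2+3=49≡23 → X
L(11): 23·11+3=256≡22 → W
I(8): 23·8+3=187≡5 → F
E(4): 23·4+3=95≡17 → R
W(22): 23·22+3=509≡15 → P
C(2): 23·2+3=49≡23 → X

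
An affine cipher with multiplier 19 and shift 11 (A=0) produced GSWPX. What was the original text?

The inverse of 19 mod 26 is 11, since 19·11=209≡1. Apply D(y)=11·(y−11) mod 26:
G(6): 11·(6−11)=-55≡23 → X
S(18): 11·(18−11)=77≡25 → Z
W(22): 11·(22−11)=121≡17 → R
P(15): 11·(15−11)=44≡18 → S
X(23): 11·(23−11)=132≡2 → C

XZRSC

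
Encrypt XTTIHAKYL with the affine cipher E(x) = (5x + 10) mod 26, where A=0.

X(23): 5·23+10=125≡21 → V
T(19): 5·19+10=105≡1 → B
T(19): 5·19+10=105≡1 → B
I(8): 5·8+10=50≡24 → Y
H(7): 5·7+10=45≡19 → T
A(0): 5·0+10=10 → K
K(10): 5·10+10=60≡8 → I
Y(24): 5·24+10=130≡0 → A
L(11): 5·11+10=65≡13 → N

VBBYTKIAN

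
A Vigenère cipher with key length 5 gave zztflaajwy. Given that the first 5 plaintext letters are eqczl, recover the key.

Subtract each crib letter from the matching ciphertext letter (mod 26):
z(25)−e(4)=21 → v
z(25)−q(16)=9 → j
t(19)−c(2)=17 → r
f(5)−z(25)=-20≡6 → g
l(11)−l(11)=0 → a

vjrga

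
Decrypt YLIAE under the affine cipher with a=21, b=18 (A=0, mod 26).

ERCOI

The inverse of 21 mod 26 is 5, since 21·5=105≡1. Apply D(y)=5·(y−18) mod 26:
Y(24): 5·(24−18)=30≡4 → E
L(11): 5·(11−18)=-35≡17 → R
I(8): 5·(8−18)=-50≡2 → C
A(0): 5·(0−18)=-90≡14 → O
E(4): 5·(4−18)=-70≡8 → I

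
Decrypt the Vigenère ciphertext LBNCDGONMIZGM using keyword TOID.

Repeat the key across the ciphertext: TOIDTOIDTOIDT
L(11)−T(19): -8≡18 → S
B(1)−O(14): -13≡13 → N
N(13)−I(8): 5 → F
C(2)−D(3): -1≡25 → Z
D(3)−T(19): -16≡10 → K
G(6)−O(14): -8≡18 → S
O(14)−I(8): 6 → G
N(13)−D(3): 10 → K
M(12)−T(19): -7≡19 → T
I(8)−O(14): -6≡20 → U
Z(25)−I(8): 17 → R
G(6)−D(3): 3 → D
M(12)−T(19): -7≡19 → T

SNFZKSGKTURDT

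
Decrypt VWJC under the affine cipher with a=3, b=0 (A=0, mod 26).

HQDS

The inverse of 3 mod 26 is 9, since 3·9=27≡1. Apply D(y)=9·(y−0) mod 26:
V(21): 9·(21−0)=189≡7 → H
W(22): 9·(22−0)=198≡16 → Q
J(9): 9·(9−0)=81≡3 → D
C(2): 9·(2−0)=18 → S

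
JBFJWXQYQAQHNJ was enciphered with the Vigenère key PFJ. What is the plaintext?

Repeat the key across the ciphertext: PFJPFJPFJPFJPF
J(9)−P(15): -6≡20 → U
B(1)−F(5): -4≡22 → W
F(5)−J(9): -4≡22 → W
J(9)−P(15): -6≡20 → U
W(22)−F(5): 17 → R
X(23)−J(9): 14 → O
Q(16)−P(15): 1 → B
Y(24)−F(5): 19 → T
Q(16)−J(9): 7 → H
A(0)−P(15): -15≡11 → L
Q(16)−F(5): 11 → L
H(7)−J(9): -2≡24 → Y
N(13)−P(15): -2≡24 → Y
J(9)−F(5): 4 → E

UWWUROBTHLLYYE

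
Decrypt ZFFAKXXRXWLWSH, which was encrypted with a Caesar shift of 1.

YEEZJWWQWVKVRG

Z(25): 25−1=24 → Y
F(5): 5−1=4 → E
F(5): 5−1=4 → E
A(0): 0−1=-1≡25 → Z
K(10): 10−1=9 → J
X(23): 23−1=22 → W
X(23): 23−1=22 → W
R(17): 17−1=16 → Q
X(23): 23−1=22 → W
W(22): 22−1=21 → V
L(11): 11−1=10 → K
W(22): 22−1=21 → V
S(18): 18−1=17 → R
H(7): 7−1=6 → G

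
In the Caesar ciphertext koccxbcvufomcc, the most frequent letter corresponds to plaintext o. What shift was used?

14

The most frequent ciphertext letter is c (appears 5 times).
c is position 2; o is position 14.
Shift = -12≡14.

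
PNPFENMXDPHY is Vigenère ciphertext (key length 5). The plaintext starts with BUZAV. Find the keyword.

OTQFJ

Subtract each crib letter from the matching ciphertext letter (mod 26):
P(15)−B(1)=14 → O
N(13)−U(20)=-7≡19 → T
P(15)−Z(25)=-10≡16 → Q
F(5)−A(0)=5 → F
E(4)−V(21)=-17≡9 → J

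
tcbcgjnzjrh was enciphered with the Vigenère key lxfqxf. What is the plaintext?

ifwmjeccebk

Repeat the key across the ciphertext: lxfqxflxfqx
t(19)−l(11): 8 → i
c(2)−x(23): -21≡5 → f
b(1)−f(5): -4≡22 → w
c(2)−q(16): -14≡12 → m
g(6)−x(23): -17≡9 → j
j(9)−f(5): 4 → e
n(13)−l(11): 2 → c
z(25)−x(23): 2 → c
j(9)−f(5): 4 → e
r(17)−q(16): 1 → b
h(7)−x(23): -16≡10 → k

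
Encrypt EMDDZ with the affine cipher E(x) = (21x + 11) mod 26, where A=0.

RDWWQ

E(4): 21·4+11=95≡17 → R
M(12): 21·12+11=263≡3 → D
D(3): 21·3+11=74≡22 → W
D(3): 21·3+11=74≡22 → W
Z(25): 21·25+11=536≡16 → Q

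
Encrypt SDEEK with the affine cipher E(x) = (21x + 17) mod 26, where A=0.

FCXXT

S(18): 21·18+17=395≡5 → F
D(3): 21·3+17=80≡2 → C
E(4): 21·4+17=101≡23 → X
E(4): 21·4+17=101≡23 → X
K(10): 21·10+17=227≡19 → T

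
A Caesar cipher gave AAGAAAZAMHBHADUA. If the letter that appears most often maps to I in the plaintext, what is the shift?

The most frequent ciphertext letter is A (appears 8 times).
A is position 0; I is position 8.
Shift = -8≡18.

18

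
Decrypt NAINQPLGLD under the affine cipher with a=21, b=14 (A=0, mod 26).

The inverse of 21 mod 26 is 5, since 21·5=105≡1. Apply D(y)=5·(y−14) mod 26:
N(13): 5·(13−14)=-5≡21 → V
A(0): 5·(0−14)=-70≡8 → I
I(8): 5·(8−14)=-30≡22 → W
N(13): 5·(13−14)=-5≡21 → V
Q(16): 5·(16−14)=10 → K
P(15): 5·(15−14)=5 → F
L(11): 5·(11−14)=-15≡11 → L
G(6): 5·(6−14)=-40≡12 → M
L(11): 5·(11−14)=-15≡11 → L
D(3): 5·(3−14)=-55≡23 → X

VIWVKFLMLX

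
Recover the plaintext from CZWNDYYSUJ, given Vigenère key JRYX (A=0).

Repeat the key across the ciphertext: JRYXJRYXJR
C(2)−J(9): -7≡19 → T
Z(25)−R(17): 8 → I
W(22)−Y(24): -2≡24 → Y
N(13)−X(23): -10≡16 → Q
D(3)−J(9): -6≡20 → U
Y(24)−R(17): 7 → H
Y(24)−Y(24): 0 → A
S(18)−X(23): -5≡21 → V
U(20)−J(9): 11 → L
J(9)−R(17): -8≡18 → S

TIYQUHAVLS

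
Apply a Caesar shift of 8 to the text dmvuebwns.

d(3): 3+8=11 → l
m(12): 12+8=20 → u
v(21): 21+8=29≡3 → d
u(20): 20+8=28≡2 → c
e(4): 4+8=12 → m
b(1): 1+8=9 → j
w(22): 22+8=30≡4 → e
n(13): 13+8=21 → v
s(18): 18+8=26≡0 → a

ludcmjeva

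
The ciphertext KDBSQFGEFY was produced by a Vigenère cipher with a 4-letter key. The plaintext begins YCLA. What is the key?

Subtract each crib letter from the matching ciphertext letter (mod 26):
K(10)−Y(24)=-14≡12 → M
D(3)−C(2)=1 → B
B(1)−L(11)=-10≡16 → Q
S(18)−A(0)=18 → S

MBQS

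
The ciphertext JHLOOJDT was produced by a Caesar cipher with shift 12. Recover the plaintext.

J(9): 9−12=-3≡23 → X
H(7): 7−12=-5≡21 → V
L(11): 11−12=-1≡25 → Z
O(14): 14−12=2 → C
O(14): 14−12=2 → C
J(9): 9−12=-3≡23 → X
D(3): 3−12=-9≡17 → R
T(19): 19−12=7 → H

XVZCCXRH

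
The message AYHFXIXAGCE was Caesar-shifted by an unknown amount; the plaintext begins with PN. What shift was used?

11

From the crib: A(0)−P(15)=-15≡11, so the shift is 11.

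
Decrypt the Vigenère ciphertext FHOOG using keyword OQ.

RRAYS

Repeat the key across the ciphertext: OQOQO
F(5)−O(14): -9≡17 → R
H(7)−Q(16): -9≡17 → R
O(14)−O(14): 0 → A
O(14)−Q(16): -2≡24 → Y
G(6)−O(14): -8≡18 → S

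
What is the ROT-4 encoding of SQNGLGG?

S(18): 18+4=22 → W
Q(16): 16+4=20 → U
N(13): 13+4=17 → R
G(6): 6+4=10 → K
L(11): 11+4=15 → P
G(6): 6+4=10 → K
G(6): 6+4=10 → K

WURKPKK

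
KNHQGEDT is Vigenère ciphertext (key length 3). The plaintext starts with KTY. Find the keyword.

AUJ

Subtract each crib letter from the matching ciphertext letter (mod 26):
K(10)−K(10)=0 → A
N(13)−T(19)=-6≡20 → U
H(7)−Y(24)=-17≡9 → J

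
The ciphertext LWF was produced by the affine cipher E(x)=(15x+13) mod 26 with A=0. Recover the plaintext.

The inverse of 15 mod 26 is 7, since 15·7=105≡1. Apply D(y)=7·(y−13) mod 26:
L(11): 7·(11−13)=-14≡12 → M
W(22): 7·(22−13)=63≡11 → L
F(5): 7·(5−13)=-56≡22 → W

MLW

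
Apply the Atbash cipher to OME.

O(14) → L(11)
M(12) → N(13)
E(4) → V(21)

LNV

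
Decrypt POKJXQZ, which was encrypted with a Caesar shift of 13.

P(15): 15−13=2 → C
O(14): 14−13=1 → B
K(10): 10−13=-3≡23 → X
J(9): 9−13=-4≡22 → W
X(23): 23−13=10 → K
Q(16): 16−13=3 → D
Z(25): 25−13=12 → M

CBXWKDM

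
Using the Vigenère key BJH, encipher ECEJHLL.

Repeat the key across the message: BJHBJHB
E(4)+B(1): 5 → F
C(2)+J(9): 11 → L
E(4)+H(7): 11 → L
J(9)+B(1): 10 → K
H(7)+J(9): 16 → Q
L(11)+H(7): 18 → S
L(11)+B(1): 12 → M

FLLKQSM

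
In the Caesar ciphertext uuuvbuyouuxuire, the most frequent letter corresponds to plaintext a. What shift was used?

20

The most frequent ciphertext letter is u (appears 7 times).
u is position 20; a is position 0.
Shift = 20.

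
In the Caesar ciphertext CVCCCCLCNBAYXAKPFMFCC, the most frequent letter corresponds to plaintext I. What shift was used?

20

The most frequent ciphertext letter is C (appears 8 times).
C is position 2; I is position 8.
Shift = -6≡20.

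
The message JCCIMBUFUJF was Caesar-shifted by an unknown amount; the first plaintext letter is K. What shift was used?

From the crib: J(9)−K(10)=-1≡25, so the shift is 25.

25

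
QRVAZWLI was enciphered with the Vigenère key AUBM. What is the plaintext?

Repeat the key across the ciphertext: AUBMAUBM
Q(16)−A(0): 16 → Q
R(17)−U(20): -3≡23 → X
V(21)−B(1): 20 → U
A(0)−M(12): -12≡14 → O
Z(25)−A(0): 25 → Z
W(22)−U(20): 2 → C
L(11)−B(1): 10 → K
I(8)−M(12): -4≡22 → W

QXUOZCKW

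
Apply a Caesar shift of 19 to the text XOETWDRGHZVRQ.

X(23): 23+19=42≡16 → Q
O(14): 14+19=33≡7 → H
E(4): 4+19=23 → X
T(19): 19+19=38≡12 → M
W(22): 22+19=41≡15 → P
D(3): 3+19=22 → W
R(17): 17+19=36≡10 → K
G(6): 6+19=25 → Z
H(7): 7+19=26≡0 → A
Z(25): 25+19=44≡18 → S
V(21): 21+19=40≡14 → O
R(17): 17+19=36≡10 → K
Q(16): 16+19=35≡9 → J

QHXMPWKZASOKJ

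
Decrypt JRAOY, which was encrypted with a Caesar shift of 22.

NVESC

J(9): 9−22=-13≡13 → N
R(17): 17−22=-5≡21 → V
A(0): 0−22=-22≡4 → E
O(14): 14−22=-8≡18 → S
Y(24): 24−22=2 → C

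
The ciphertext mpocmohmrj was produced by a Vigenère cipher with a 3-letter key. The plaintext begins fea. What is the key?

hlo

Subtract each crib letter from the matching ciphertext letter (mod 26):
m(12)−f(5)=7 → h
p(15)−e(4)=11 → l
o(14)−a(0)=14 → o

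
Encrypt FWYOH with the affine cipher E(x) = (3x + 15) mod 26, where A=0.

F(5): 3·5+15=30≡4 → E
W(22): 3·22+15=81≡3 → D
Y(24): 3·24+15=87≡9 → J
O(14): 3·14+15=57≡5 → F
H(7): 3·7+15=36≡10 → K

EDJFK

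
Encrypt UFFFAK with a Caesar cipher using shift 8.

U(20): 20+8=28≡2 → C
F(5): 5+8=13 → N
F(5): 5+8=13 → N
F(5): 5+8=13 → N
A(0): 0+8=8 → I
K(10): 10+8=18 → S

CNNNIS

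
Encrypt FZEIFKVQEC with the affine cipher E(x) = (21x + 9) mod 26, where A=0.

KOPVKLIHPZ

F(5): 21·5+9=114≡10 → K
Z(25): 21·25+9=534≡14 → O
E(4): 21·4+9=93≡15 → P
I(8): 21·8+9=177≡21 → V
F(5): 21·5+9=114≡10 → K
K(10): 21·10+9=219≡11 → L
V(21): 21·21+9=450≡8 → I
Q(16): 21·16+9=345≡7 → H
E(4): 21·4+9=93≡15 → P
C(2): 21·2+9=51≡25 → Z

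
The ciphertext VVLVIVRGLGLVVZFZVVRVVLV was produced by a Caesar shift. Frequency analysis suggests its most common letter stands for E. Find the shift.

17

The most frequent ciphertext letter is V (appears 11 times).
V is position 21; E is position 4.
Shift = 17.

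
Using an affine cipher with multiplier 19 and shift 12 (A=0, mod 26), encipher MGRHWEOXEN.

M(12): 19·12+12=240≡6 → G
G(6): 19·6+12=126≡22 → W
R(17): 19·17+12=335≡23 → X
H(7): 19·7+12=145≡15 → P
W(22): 19·22+12=430≡14 → O
E(4): 19·4+12=88≡10 → K
O(14): 19·14+12=278≡18 → S
X(23): 19·23+12=449≡7 → H
E(4): 19·4+12=88≡10 → K
N(13): 19·13+12=259≡25 → Z

GWXPOKSHKZ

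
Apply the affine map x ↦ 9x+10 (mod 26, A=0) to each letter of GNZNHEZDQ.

G(6): 9·6+10=64≡12 → M
N(13): 9·13+10=127≡23 → X
Z(25): 9·25+10=235≡1 → B
N(13): 9·13+10=127≡23 → X
H(7): 9·7+10=73≡21 → V
E(4): 9·4+10=46≡20 → U
Z(25): 9·25+10=235≡1 → B
D(3): 9·3+10=37≡11 → L
Q(16): 9·16+10=154≡24 → Y

MXBXVUBLY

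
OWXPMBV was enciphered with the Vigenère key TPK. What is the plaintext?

VHNWXRC

Repeat the key across the ciphertext: TPKTPKT
O(14)−T(19): -5≡21 → V
W(22)−P(15): 7 → H
X(23)−K(10): 13 → N
P(15)−T(19): -4≡22 → W
M(12)−P(15): -3≡23 → X
B(1)−K(10): -9≡17 → R
V(21)−T(19): 2 → C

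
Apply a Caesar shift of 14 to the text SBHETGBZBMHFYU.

S(18): 18+14=32≡6 → G
B(1): 1+14=15 → P
H(7): 7+14=21 → V
E(4): 4+14=18 → S
T(19): 19+14=33≡7 → H
G(6): 6+14=20 → U
B(1): 1+14=15 → P
Z(25): 25+14=39≡13 → N
B(1): 1+14=15 → P
M(12): 12+14=26≡0 → A
H(7): 7+14=21 → V
F(5): 5+14=19 → T
Y(24): 24+14=38≡12 → M
U(20): 20+14=34≡8 → I

GPVSHUPNPAVTMI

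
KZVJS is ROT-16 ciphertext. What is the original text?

UJFTC

K(10): 10−16=-6≡20 → U
Z(25): 25−16=9 → J
V(21): 21−16=5 → F
J(9): 9−16=-7≡19 → T
S(18): 18−16=2 → C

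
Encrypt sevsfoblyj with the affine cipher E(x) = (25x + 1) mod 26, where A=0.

s(18): 25·18+1=451≡9 → j
e(4): 25·4+1=101≡23 → x
v(21): 25·21+1=526≡6 → g
s(18): 25·18+1=451≡9 → j
f(5): 25·5+1=126≡22 → w
o(14): 25·14+1=351≡13 → n
b(1): 25·1+1=26≡0 → a
l(11): 25·11+1=276≡16 → q
y(24): 25·24+1=601≡3 → d
j(9): 25·9+1=226≡18 → s

jxgjwnaqds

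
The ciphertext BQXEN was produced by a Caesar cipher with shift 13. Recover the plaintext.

B(1): 1−13=-12≡14 → O
Q(16): 16−13=3 → D
X(23): 23−13=10 → K
E(4): 4−13=-9≡17 → R
N(13): 13−13=0 → A

ODKRA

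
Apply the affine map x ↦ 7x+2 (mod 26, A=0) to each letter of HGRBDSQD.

ZSRJXYKX

H(7): 7·7+2=51≡25 → Z
G(6): 7·6+2=44≡18 → S
R(17): 7·17+2=121≡17 → R
B(1): 7·1+2=9 → J
D(3): 7·3+2=23 → X
S(18): 7·18+2=128≡24 → Y
Q(16): 7·16+2=114≡10 → K
D(3): 7·3+2=23 → X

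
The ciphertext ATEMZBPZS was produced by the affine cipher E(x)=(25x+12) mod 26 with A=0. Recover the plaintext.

The inverse of 25 mod 26 is 25, since 25·25=625≡1. Apply D(y)=25·(y−12) mod 26:
A(0): 25·(0−12)=-300≡12 → M
T(19): 25·(19−12)=175≡19 → T
E(4): 25·(4−12)=-200≡8 → I
M(12): 25·(12−12)=0 → A
Z(25): 25·(25−12)=325≡13 → N
B(1): 25·(1−12)=-275≡11 → L
P(15): 25·(15−12)=75≡23 → X
Z(25): 25·(25−12)=325≡13 → N
S(18): 25·(18−12)=150≡20 → U

MTIANLXNU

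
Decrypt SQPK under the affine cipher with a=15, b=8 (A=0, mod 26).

SEXO

The inverse of 15 mod 26 is 7, since 15·7=105≡1. Apply D(y)=7·(y−8) mod 26:
S(18): 7·(18−8)=70≡18 → S
Q(16): 7·(16−8)=56≡4 → E
P(15): 7·(15−8)=49≡23 → X
K(10): 7·(10−8)=14 → O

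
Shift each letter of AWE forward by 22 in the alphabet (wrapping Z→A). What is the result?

A(0): 0+22=22 → W
W(22): 22+22=44≡18 → S
E(4): 4+22=26≡0 → A

WSA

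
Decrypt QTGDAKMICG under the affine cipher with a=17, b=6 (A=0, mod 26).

The inverse of 17 mod 26 is 23, since 17·23=391≡1. Apply D(y)=23·(y−6) mod 26:
Q(16): 23·(16−6)=230≡22 → W
T(19): 23·(19−6)=299≡13 → N
G(6): 23·(6−6)=0 → A
D(3): 23·(3−6)=-69≡9 → J
A(0): 23·(0−6)=-138≡18 → S
K(10): 23·(10−6)=92≡14 → O
M(12): 23·(12−6)=138≡8 → I
I(8): 23·(8−6)=46≡20 → U
C(2): 23·(2−6)=-92≡12 → M
G(6): 23·(6−6)=0 → A

WNAJSOIUMA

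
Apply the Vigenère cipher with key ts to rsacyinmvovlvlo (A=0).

kkturageogododh

Repeat the key across the message: tststststststst
r(17)+t(19): 36≡10 → k
s(18)+s(18): 36≡10 → k
a(0)+t(19): 19 → t
c(2)+s(18): 20 → u
y(24)+t(19): 43≡17 → r
i(8)+s(18): 26≡0 → a
n(13)+t(19): 32≡6 → g
m(12)+s(18): 30≡4 → e
v(21)+t(19): 40≡14 → o
o(14)+s(18): 32≡6 → g
v(21)+t(19): 40≡14 → o
l(11)+s(18): 29≡3 → d
v(21)+t(19): 40≡14 → o
l(11)+s(18): 29≡3 → d
o(14)+t(19): 33≡7 → h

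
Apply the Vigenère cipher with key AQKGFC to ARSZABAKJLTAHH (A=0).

AHCFFDAATRYCHX

Repeat the key across the message: AQKGFCAQKGFCAQ
A(0)+A(0): 0 → A
R(17)+Q(16): 33≡7 → H
S(18)+K(10): 28≡2 → C
Z(25)+G(6): 31≡5 → F
A(0)+F(5): 5 → F
B(1)+C(2): 3 → D
A(0)+A(0): 0 → A
K(10)+Q(16): 26≡0 → A
J(9)+K(10): 19 → T
L(11)+G(6): 17 → R
T(19)+F(5): 24 → Y
A(0)+C(2): 2 → C
H(7)+A(0): 7 → H
H(7)+Q(16): 23 → X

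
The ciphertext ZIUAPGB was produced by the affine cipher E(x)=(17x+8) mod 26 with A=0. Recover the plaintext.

BAQYFGV

The inverse of 17 mod 26 is 23, since 17·23=391≡1. Apply D(y)=23·(y−8) mod 26:
Z(25): 23·(25−8)=391≡1 → B
I(8): 23·(8−8)=0 → A
U(20): 23·(20−8)=276≡16 → Q
A(0): 23·(0−8)=-184≡24 → Y
P(15): 23·(15−8)=161≡5 → F
G(6): 23·(6−8)=-46≡6 → G
B(1): 23·(1−8)=-161≡21 → V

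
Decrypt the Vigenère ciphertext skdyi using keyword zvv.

Repeat the key across the ciphertext: zvvzv
s(18)−z(25): -7≡19 → t
k(10)−v(21): -11≡15 → p
d(3)−v(21): -18≡8 → i
y(24)−z(25): -1≡25 → z
i(8)−v(21): -13≡13 → n

tpizn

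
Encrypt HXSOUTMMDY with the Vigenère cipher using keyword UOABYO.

BLSPSHGADZ

Repeat the key across the message: UOABYOUOAB
H(7)+U(20): 27≡1 → B
X(23)+O(14): 37≡11 → L
S(18)+A(0): 18 → S
O(14)+B(1): 15 → P
U(20)+Y(24): 44≡18 → S
T(19)+O(14): 33≡7 → H
M(12)+U(20): 32≡6 → G
M(12)+O(14): 26≡0 → A
D(3)+A(0): 3 → D
Y(24)+B(1): 25 → Z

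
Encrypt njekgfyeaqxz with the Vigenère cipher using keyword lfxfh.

Repeat the key across the message: lfxfhlfxfhlf
n(13)+l(11): 24 → y
j(9)+f(5): 14 → o
e(4)+x(23): 27≡1 → b
k(10)+f(5): 15 → p
g(6)+h(7): 13 → n
f(5)+l(11): 16 → q
y(24)+f(5): 29≡3 → d
e(4)+x(23): 27≡1 → b
a(0)+f(5): 5 → f
q(16)+h(7): 23 → x
x(23)+l(11): 34≡8 → i
z(25)+f(5): 30≡4 → e

yobpnqdbfxie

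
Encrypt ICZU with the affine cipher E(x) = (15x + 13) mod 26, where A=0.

DRYB

I(8): 15·8+13=133≡3 → D
C(2): 15·2+13=43≡17 → R
Z(25): 15·25+13=388≡24 → Y
U(20): 15·20+13=313≡1 → B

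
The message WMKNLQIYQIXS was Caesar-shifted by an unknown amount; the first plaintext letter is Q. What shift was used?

6

From the crib: W(22)−Q(16)=6, so the shift is 6.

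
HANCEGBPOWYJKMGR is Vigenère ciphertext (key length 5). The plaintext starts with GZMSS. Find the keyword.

Subtract each crib letter from the matching ciphertext letter (mod 26):
H(7)−G(6)=1 → B
A(0)−Z(25)=-25≡1 → B
N(13)−M(12)=1 → B
C(2)−S(18)=-16≡10 → K
E(4)−S(18)=-14≡12 → M

BBBKM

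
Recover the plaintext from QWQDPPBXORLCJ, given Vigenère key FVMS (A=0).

LBELKUPFJWZKE

Repeat the key across the ciphertext: FVMSFVMSFVMSF
Q(16)−F(5): 11 → L
W(22)−V(21): 1 → B
Q(16)−M(12): 4 → E
D(3)−S(18): -15≡11 → L
P(15)−F(5): 10 → K
P(15)−V(21): -6≡20 → U
B(1)−M(12): -11≡15 → P
X(23)−S(18): 5 → F
O(14)−F(5): 9 → J
R(17)−V(21): -4≡22 → W
L(11)−M(12): -1≡25 → Z
C(2)−S(18): -16≡10 → K
J(9)−F(5): 4 → E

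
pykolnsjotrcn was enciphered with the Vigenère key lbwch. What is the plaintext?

Repeat the key across the ciphertext: lbwchlbwchlbw
p(15)−l(11): 4 → e
y(24)−b(1): 23 → x
k(10)−w(22): -12≡14 → o
o(14)−c(2): 12 → m
l(11)−h(7): 4 → e
n(13)−l(11): 2 → c
s(18)−b(1): 17 → r
j(9)−w(22): -13≡13 → n
o(14)−c(2): 12 → m
t(19)−h(7): 12 → m
r(17)−l(11): 6 → g
c(2)−b(1): 1 → b
n(13)−w(22): -9≡17 → r

exomecrnmmgbr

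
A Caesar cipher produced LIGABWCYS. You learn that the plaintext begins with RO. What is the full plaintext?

ROMGHCIEY

From the crib: L(11)−R(17)=-6≡20, so the shift is 20.
Subtract 20 from each ciphertext letter:
L(11): 11−20=-9≡17 → R
I(8): 8−20=-12≡14 → O
G(6): 6−20=-14≡12 → M
A(0): 0−20=-20≡6 → G
B(1): 1−20=-19≡7 → H
W(22): 22−20=2 → C
C(2): 2−20=-18≡8 → I
Y(24): 24−20=4 → E
S(18): 18−20=-2≡24 → Y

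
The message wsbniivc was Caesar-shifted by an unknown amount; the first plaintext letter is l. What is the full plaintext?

From the crib: w(22)−l(11)=11, so the shift is 11.
Subtract 11 from each ciphertext letter:
w(22): 22−11=11 → l
s(18): 18−11=7 → h
b(1): 1−11=-10≡16 → q
n(13): 13−11=2 → c
i(8): 8−11=-3≡23 → x
i(8): 8−11=-3≡23 → x
v(21): 21−11=10 → k
c(2): 2−11=-9≡17 → r

lhqcxxkr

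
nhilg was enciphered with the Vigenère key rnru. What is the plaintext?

Repeat the key across the ciphertext: rnrur
n(13)−r(17): -4≡22 → w
h(7)−n(13): -6≡20 → u
i(8)−r(17): -9≡17 → r
l(11)−u(20): -9≡17 → r
g(6)−r(17): -11≡15 → p

wurrp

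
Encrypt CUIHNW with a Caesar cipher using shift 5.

C(2): 2+5=7 → H
U(20): 20+5=25 → Z
I(8): 8+5=13 → N
H(7): 7+5=12 → M
N(13): 13+5=18 → S
W(22): 22+5=27≡1 → B

HZNMSB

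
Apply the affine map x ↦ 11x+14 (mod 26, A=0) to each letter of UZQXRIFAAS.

U(20): 11·20+14=234≡0 → A
Z(25): 11·25+14=289≡3 → D
Q(16): 11·16+14=190≡8 → I
X(23): 11·23+14=267≡7 → H
R(17): 11·17+14=201≡19 → T
I(8): 11·8+14=102≡24 → Y
F(5): 11·5+14=69≡17 → R
A(0): 11·0+14=14 → O
A(0): 11·0+14=14 → O
S(18): 11·18+14=212≡4 → E

ADIHTYROOE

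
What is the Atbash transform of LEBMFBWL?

L(11) → O(14)
E(4) → V(21)
B(1) → Y(24)
M(12) → N(13)
F(5) → U(20)
B(1) → Y(24)
W(22) → D(3)
L(11) → O(14)

OVYNUYDO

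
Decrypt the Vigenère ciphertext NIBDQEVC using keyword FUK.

IORYWUQI

Repeat the key across the ciphertext: FUKFUKFU
N(13)−F(5): 8 → I
I(8)−U(20): -12≡14 → O
B(1)−K(10): -9≡17 → R
D(3)−F(5): -2≡24 → Y
Q(16)−U(20): -4≡22 → W
E(4)−K(10): -6≡20 → U
V(21)−F(5): 16 → Q
C(2)−U(20): -18≡8 → I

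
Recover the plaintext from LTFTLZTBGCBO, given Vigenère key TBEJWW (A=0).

Repeat the key across the ciphertext: TBEJWWTBEJWW
L(11)−T(19): -8≡18 → S
T(19)−B(1): 18 → S
F(5)−E(4): 1 → B
T(19)−J(9): 10 → K
L(11)−W(22): -11≡15 → P
Z(25)−W(22): 3 → D
T(19)−T(19): 0 → A
B(1)−B(1): 0 → A
G(6)−E(4): 2 → C
C(2)−J(9): -7≡19 → T
B(1)−W(22): -21≡5 → F
O(14)−W(22): -8≡18 → S

SSBKPDAACTFS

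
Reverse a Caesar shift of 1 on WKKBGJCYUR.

VJJAFIBXTQ

W(22): 22−1=21 → V
K(10): 10−1=9 → J
K(10): 10−1=9 → J
B(1): 1−1=0 → A
G(6): 6−1=5 → F
J(9): 9−1=8 → I
C(2): 2−1=1 → B
Y(24): 24−1=23 → X
U(20): 20−1=19 → T
R(17): 17−1=16 → Q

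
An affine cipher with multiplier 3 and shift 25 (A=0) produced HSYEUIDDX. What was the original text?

The inverse of 3 mod 26 is 9, since 3·9=27≡1. Apply D(y)=9·(y−25) mod 26:
H(7): 9·(7−25)=-162≡20 → U
S(18): 9·(18−25)=-63≡15 → P
Y(24): 9·(24−25)=-9≡17 → R
E(4): 9·(4−25)=-189≡19 → T
U(20): 9·(20−25)=-45≡7 → H
I(8): 9·(8−25)=-153≡3 → D
D(3): 9·(3−25)=-198≡10 → K
D(3): 9·(3−25)=-198≡10 → K
X(23): 9·(23−25)=-18≡8 → I

UPRTHDKKI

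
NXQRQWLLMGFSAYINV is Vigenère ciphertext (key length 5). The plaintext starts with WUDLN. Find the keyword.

RDNGD

Subtract each crib letter from the matching ciphertext letter (mod 26):
N(13)−W(22)=-9≡17 → R
X(23)−U(20)=3 → D
Q(16)−D(3)=13 → N
R(17)−L(11)=6 → G
Q(16)−N(13)=3 → D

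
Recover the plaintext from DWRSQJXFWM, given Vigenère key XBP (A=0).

Repeat the key across the ciphertext: XBPXBPXBPX
D(3)−X(23): -20≡6 → G
W(22)−B(1): 21 → V
R(17)−P(15): 2 → C
S(18)−X(23): -5≡21 → V
Q(16)−B(1): 15 → P
J(9)−P(15): -6≡20 → U
X(23)−X(23): 0 → A
F(5)−B(1): 4 → E
W(22)−P(15): 7 → H
M(12)−X(23): -11≡15 → P

GVCVPUAEHP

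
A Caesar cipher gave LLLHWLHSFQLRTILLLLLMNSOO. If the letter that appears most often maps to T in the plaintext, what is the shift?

The most frequent ciphertext letter is L (appears 10 times).
L is position 11; T is position 19.
Shift = -8≡18.

18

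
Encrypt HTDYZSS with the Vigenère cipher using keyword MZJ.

Repeat the key across the message: MZJMZJM
H(7)+M(12): 19 → T
T(19)+Z(25): 44≡18 → S
D(3)+J(9): 12 → M
Y(24)+M(12): 36≡10 → K
Z(25)+Z(25): 50≡24 → Y
S(18)+J(9): 27≡1 → B
S(18)+M(12): 30≡4 → E

TSMKYBE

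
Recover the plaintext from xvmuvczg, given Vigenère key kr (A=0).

necdllpp

Repeat the key across the ciphertext: krkrkrkr
x(23)−k(10): 13 → n
v(21)−r(17): 4 → e
m(12)−k(10): 2 → c
u(20)−r(17): 3 → d
v(21)−k(10): 11 → l
c(2)−r(17): -15≡11 → l
z(25)−k(10): 15 → p
g(6)−r(17): -11≡15 → p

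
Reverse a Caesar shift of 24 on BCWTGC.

DEYVIE

B(1): 1−24=-23≡3 → D
C(2): 2−24=-22≡4 → E
W(22): 22−24=-2≡24 → Y
T(19): 19−24=-5≡21 → V
G(6): 6−24=-18≡8 → I
C(2): 2−24=-22≡4 → E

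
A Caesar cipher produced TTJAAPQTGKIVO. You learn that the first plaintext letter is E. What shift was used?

From the crib: T(19)−E(4)=15, so the shift is 15.

15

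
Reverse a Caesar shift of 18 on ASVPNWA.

A(0): 0−18=-18≡8 → I
S(18): 18−18=0 → A
V(21): 21−18=3 → D
P(15): 15−18=-3≡23 → X
N(13): 13−18=-5≡21 → V
W(22): 22−18=4 → E
A(0): 0−18=-18≡8 → I

IADXVEI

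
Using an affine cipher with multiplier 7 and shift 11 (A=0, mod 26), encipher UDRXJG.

VGAQWB

U(20): 7·20+11=151≡21 → V
D(3): 7·3+11=32≡6 → G
R(17): 7·17+11=130≡0 → A
X(23): 7·23+11=172≡16 → Q
J(9): 7·9+11=74≡22 → W
G(6): 7·6+11=53≡1 → B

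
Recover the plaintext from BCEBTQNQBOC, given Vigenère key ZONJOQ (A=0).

Repeat the key across the ciphertext: ZONJOQZONJO
B(1)−Z(25): -24≡2 → C
C(2)−O(14): -12≡14 → O
E(4)−N(13): -9≡17 → R
B(1)−J(9): -8≡18 → S
T(19)−O(14): 5 → F
Q(16)−Q(16): 0 → A
N(13)−Z(25): -12≡14 → O
Q(16)−O(14): 2 → C
B(1)−N(13): -12≡14 → O
O(14)−J(9): 5 → F
C(2)−O(14): -12≡14 → O

CORSFAOCOFO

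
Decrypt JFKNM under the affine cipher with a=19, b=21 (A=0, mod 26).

YGJQF

The inverse of 19 mod 26 is 11, since 19·11=209≡1. Apply D(y)=11·(y−21) mod 26:
J(9): 11·(9−21)=-132≡24 → Y
F(5): 11·(5−21)=-176≡6 → G
K(10): 11·(10−21)=-121≡9 → J
N(13): 11·(13−21)=-88≡16 → Q
M(12): 11·(12−21)=-99≡5 → F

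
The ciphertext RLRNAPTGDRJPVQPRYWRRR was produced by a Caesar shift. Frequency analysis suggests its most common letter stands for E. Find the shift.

13

The most frequent ciphertext letter is R (appears 7 times).
R is position 17; E is position 4.
Shift = 13.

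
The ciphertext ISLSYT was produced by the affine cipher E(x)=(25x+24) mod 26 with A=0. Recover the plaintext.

QGNGAF

The inverse of 25 mod 26 is 25, since 25·25=625≡1. Apply D(y)=25·(y−24) mod 26:
I(8): 25·(8−24)=-400≡16 → Q
S(18): 25·(18−24)=-150≡6 → G
L(11): 25·(11−24)=-325≡13 → N
S(18): 25·(18−24)=-150≡6 → G
Y(24): 25·(24−24)=0 → A
T(19): 25·(19−24)=-125≡5 → F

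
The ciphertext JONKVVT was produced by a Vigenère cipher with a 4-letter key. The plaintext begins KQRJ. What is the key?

Subtract each crib letter from the matching ciphertext letter (mod 26):
J(9)−K(10)=-1≡25 → Z
O(14)−Q(16)=-2≡24 → Y
N(13)−R(17)=-4≡22 → W
K(10)−J(9)=1 → B

ZYWB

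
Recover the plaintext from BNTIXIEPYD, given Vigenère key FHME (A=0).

Repeat the key across the ciphertext: FHMEFHMEFH
B(1)−F(5): -4≡22 → W
N(13)−H(7): 6 → G
T(19)−M(12): 7 → H
I(8)−E(4): 4 → E
X(23)−F(5): 18 → S
I(8)−H(7): 1 → B
E(4)−M(12): -8≡18 → S
P(15)−E(4): 11 → L
Y(24)−F(5): 19 → T
D(3)−H(7): -4≡22 → W

WGHESBSLTW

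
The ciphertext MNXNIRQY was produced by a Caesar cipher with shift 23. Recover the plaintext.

M(12): 12−23=-11≡15 → P
N(13): 13−23=-10≡16 → Q
X(23): 23−23=0 → A
N(13): 13−23=-10≡16 → Q
I(8): 8−23=-15≡11 → L
R(17): 17−23=-6≡20 → U
Q(16): 16−23=-7≡19 → T
Y(24): 24−23=1 → B

PQAQLUTB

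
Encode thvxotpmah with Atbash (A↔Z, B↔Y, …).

t(19) → g(6)
h(7) → s(18)
v(21) → e(4)
x(23) → c(2)
o(14) → l(11)
t(19) → g(6)
p(15) → k(10)
m(12) → n(13)
a(0) → z(25)
h(7) → s(18)

gseclgknzs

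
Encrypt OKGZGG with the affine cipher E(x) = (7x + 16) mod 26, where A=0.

KIGJGG

O(14): 7·14+16=114≡10 → K
K(10): 7·10+16=86≡8 → I
G(6): 7·6+16=58≡6 → G
Z(25): 7·25+16=191≡9 → J
G(6): 7·6+16=58≡6 → G
G(6): 7·6+16=58≡6 → G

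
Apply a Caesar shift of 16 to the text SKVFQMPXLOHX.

S(18): 18+16=34≡8 → I
K(10): 10+16=26≡0 → A
V(21): 21+16=37≡11 → L
F(5): 5+16=21 → V
Q(16): 16+16=32≡6 → G
M(12): 12+16=28≡2 → C
P(15): 15+16=31≡5 → F
X(23): 23+16=39≡13 → N
L(11): 11+16=27≡1 → B
O(14): 14+16=30≡4 → E
H(7): 7+16=23 → X
X(23): 23+16=39≡13 → N

IALVGCFNBEXN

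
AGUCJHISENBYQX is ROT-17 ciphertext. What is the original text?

JPDLSQRBNWKHZG

A(0): 0−17=-17≡9 → J
G(6): 6−17=-11≡15 → P
U(20): 20−17=3 → D
C(2): 2−17=-15≡11 → L
J(9): 9−17=-8≡18 → S
H(7): 7−17=-10≡16 → Q
I(8): 8−17=-9≡17 → R
S(18): 18−17=1 → B
E(4): 4−17=-13≡13 → N
N(13): 13−17=-4≡22 → W
B(1): 1−17=-16≡10 → K
Y(24): 24−17=7 → H
Q(16): 16−17=-1≡25 → Z
X(23): 23−17=6 → G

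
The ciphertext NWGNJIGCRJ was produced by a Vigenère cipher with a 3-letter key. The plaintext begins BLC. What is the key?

Subtract each crib letter from the matching ciphertext letter (mod 26):
N(13)−B(1)=12 → M
W(22)−L(11)=11 → L
G(6)−C(2)=4 → E

MLE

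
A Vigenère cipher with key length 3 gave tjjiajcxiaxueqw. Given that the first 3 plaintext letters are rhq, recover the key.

Subtract each crib letter from the matching ciphertext letter (mod 26):
t(19)−r(17)=2 → c
j(9)−h(7)=2 → c
j(9)−q(16)=-7≡19 → t

cct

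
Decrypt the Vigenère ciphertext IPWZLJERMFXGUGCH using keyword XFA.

Repeat the key across the ciphertext: XFAXFAXFAXFAXFAX
I(8)−X(23): -15≡11 → L
P(15)−F(5): 10 → K
W(22)−A(0): 22 → W
Z(25)−X(23): 2 → C
L(11)−F(5): 6 → G
J(9)−A(0): 9 → J
E(4)−X(23): -19≡7 → H
R(17)−F(5): 12 → M
M(12)−A(0): 12 → M
F(5)−X(23): -18≡8 → I
X(23)−F(5): 18 → S
G(6)−A(0): 6 → G
U(20)−X(23): -3≡23 → X
G(6)−F(5): 1 → B
C(2)−A(0): 2 → C
H(7)−X(23): -16≡10 → K

LKWCGJHMMISGXBCK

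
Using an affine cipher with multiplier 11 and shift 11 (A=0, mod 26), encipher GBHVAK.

ZWKILR

G(6): 11·6+11=77≡25 → Z
B(1): 11·1+11=22 → W
H(7): 11·7+11=88≡10 → K
V(21): 11·21+11=242≡8 → I
A(0): 11·0+11=11 → L
K(10): 11·10+11=121≡17 → R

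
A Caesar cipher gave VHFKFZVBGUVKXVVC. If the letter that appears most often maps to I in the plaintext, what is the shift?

13

The most frequent ciphertext letter is V (appears 5 times).
V is position 21; I is position 8.
Shift = 13.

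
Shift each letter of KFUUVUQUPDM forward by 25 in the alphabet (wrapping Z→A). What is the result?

K(10): 10+25=35≡9 → J
F(5): 5+25=30≡4 → E
U(20): 20+25=45≡19 → T
U(20): 20+25=45≡19 → T
V(21): 21+25=46≡20 → U
U(20): 20+25=45≡19 → T
Q(16): 16+25=41≡15 → P
U(20): 20+25=45≡19 → T
P(15): 15+25=40≡14 → O
D(3): 3+25=28≡2 → C
M(12): 12+25=37≡11 → L

JETTUTPTOCL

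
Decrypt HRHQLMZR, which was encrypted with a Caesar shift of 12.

VFVEZANF

H(7): 7−12=-5≡21 → V
R(17): 17−12=5 → F
H(7): 7−12=-5≡21 → V
Q(16): 16−12=4 → E
L(11): 11−12=-1≡25 → Z
M(12): 12−12=0 → A
Z(25): 25−12=13 → N
R(17): 17−12=5 → F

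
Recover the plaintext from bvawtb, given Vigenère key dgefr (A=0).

ypwrcy

Repeat the key across the ciphertext: dgefrd
b(1)−d(3): -2≡24 → y
v(21)−g(6): 15 → p
a(0)−e(4): -4≡22 → w
w(22)−f(5): 17 → r
t(19)−r(17): 2 → c
b(1)−d(3): -2≡24 → y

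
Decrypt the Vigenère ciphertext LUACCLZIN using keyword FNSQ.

Repeat the key across the ciphertext: FNSQFNSQF
L(11)−F(5): 6 → G
U(20)−N(13): 7 → H
A(0)−S(18): -18≡8 → I
C(2)−Q(16): -14≡12 → M
C(2)−F(5): -3≡23 → X
L(11)−N(13): -2≡24 → Y
Z(25)−S(18): 7 → H
I(8)−Q(16): -8≡18 → S
N(13)−F(5): 8 → I

GHIMXYHSI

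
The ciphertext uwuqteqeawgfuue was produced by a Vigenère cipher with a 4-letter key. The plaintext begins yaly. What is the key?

Subtract each crib letter from the matching ciphertext letter (mod 26):
u(20)−y(24)=-4≡22 → w
w(22)−a(0)=22 → w
u(20)−l(11)=9 → j
q(16)−y(24)=-8≡18 → s

wwjs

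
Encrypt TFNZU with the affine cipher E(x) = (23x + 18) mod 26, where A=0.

NDFVK

T(19): 23·19+18=455≡13 → N
F(5): 23·5+18=133≡3 → D
N(13): 23·13+18=317≡5 → F
Z(25): 23·25+18=593≡21 → V
U(20): 23·20+18=478≡10 → K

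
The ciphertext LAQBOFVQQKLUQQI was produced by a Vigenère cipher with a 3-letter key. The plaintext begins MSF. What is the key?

Subtract each crib letter from the matching ciphertext letter (mod 26):
L(11)−M(12)=-1≡25 → Z
A(0)−S(18)=-18≡8 → I
Q(16)−F(5)=11 → L

ZIL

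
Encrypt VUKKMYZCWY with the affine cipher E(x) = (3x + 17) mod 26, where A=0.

V(21): 3·21+17=80≡2 → C
U(20): 3·20+17=77≡25 → Z
K(10): 3·10+17=47≡21 → V
K(10): 3·10+17=47≡21 → V
M(12): 3·12+17=53≡1 → B
Y(24): 3·24+17=89≡11 → L
Z(25): 3·25+17=92≡14 → O
C(2): 3·2+17=23 → X
W(22): 3·22+17=83≡5 → F
Y(24): 3·24+17=89≡11 → L

CZVVBLOXFL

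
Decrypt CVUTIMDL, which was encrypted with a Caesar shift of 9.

C(2): 2−9=-7≡19 → T
V(21): 21−9=12 → M
U(20): 20−9=11 → L
T(19): 19−9=10 → K
I(8): 8−9=-1≡25 → Z
M(12): 12−9=3 → D
D(3): 3−9=-6≡20 → U
L(11): 11−9=2 → C

TMLKZDUC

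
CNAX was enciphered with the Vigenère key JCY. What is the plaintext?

TLCO

Repeat the key across the ciphertext: JCYJ
C(2)−J(9): -7≡19 → T
N(13)−C(2): 11 → L
A(0)−Y(24): -24≡2 → C
X(23)−J(9): 14 → O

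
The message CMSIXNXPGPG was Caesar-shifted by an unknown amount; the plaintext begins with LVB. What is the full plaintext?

From the crib: C(2)−L(11)=-9≡17, so the shift is 17.
Subtract 17 from each ciphertext letter:
C(2): 2−17=-15≡11 → L
M(12): 12−17=-5≡21 → V
S(18): 18−17=1 → B
I(8): 8−17=-9≡17 → R
X(23): 23−17=6 → G
N(13): 13−17=-4≡22 → W
X(23): 23−17=6 → G
P(15): 15−17=-2≡24 → Y
G(6): 6−17=-11≡15 → P
P(15): 15−17=-2≡24 → Y
G(6): 6−17=-11≡15 → P

LVBRGWGYPYP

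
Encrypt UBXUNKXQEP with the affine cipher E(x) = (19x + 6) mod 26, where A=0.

WZBWTOBYEF

U(20): 19·20+6=386≡22 → W
B(1): 19·1+6=25 → Z
X(23): 19·23+6=443≡1 → B
U(20): 19·20+6=386≡22 → W
N(13): 19·13+6=253≡19 → T
K(10): 19·10+6=196≡14 → O
X(23): 19·23+6=443≡1 → B
Q(16): 19·16+6=310≡24 → Y
E(4): 19·4+6=82≡4 → E
P(15): 19·15+6=291≡5 → F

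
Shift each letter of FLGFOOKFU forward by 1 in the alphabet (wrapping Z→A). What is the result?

GMHGPPLGV

F(5): 5+1=6 → G
L(11): 11+1=12 → M
G(6): 6+1=7 → H
F(5): 5+1=6 → G
O(14): 14+1=15 → P
O(14): 14+1=15 → P
K(10): 10+1=11 → L
F(5): 5+1=6 → G
U(20): 20+1=21 → V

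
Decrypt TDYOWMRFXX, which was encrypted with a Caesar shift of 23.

WGBRZPUIAA

T(19): 19−23=-4≡22 → W
D(3): 3−23=-20≡6 → G
Y(24): 24−23=1 → B
O(14): 14−23=-9≡17 → R
W(22): 22−23=-1≡25 → Z
M(12): 12−23=-11≡15 → P
R(17): 17−23=-6≡20 → U
F(5): 5−23=-18≡8 → I
X(23): 23−23=0 → A
X(23): 23−23=0 → A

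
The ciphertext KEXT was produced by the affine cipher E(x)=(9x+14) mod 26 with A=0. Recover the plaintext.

OWBP

The inverse of 9 mod 26 is 3, since 9·3=27≡1. Apply D(y)=3·(y−14) mod 26:
K(10): 3·(10−14)=-12≡14 → O
E(4): 3·(4−14)=-30≡22 → W
X(23): 3·(23−14)=27≡1 → B
T(19): 3·(19−14)=15 → P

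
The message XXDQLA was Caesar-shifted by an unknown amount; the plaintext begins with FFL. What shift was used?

18

From the crib: X(23)−F(5)=18, so the shift is 18.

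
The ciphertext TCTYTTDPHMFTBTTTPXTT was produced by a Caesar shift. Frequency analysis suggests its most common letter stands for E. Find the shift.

15

The most frequent ciphertext letter is T (appears 10 times).
T is position 19; E is position 4.
Shift = 15.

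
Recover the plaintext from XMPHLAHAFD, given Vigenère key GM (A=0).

Repeat the key across the ciphertext: GMGMGMGMGM
X(23)−G(6): 17 → R
M(12)−M(12): 0 → A
P(15)−G(6): 9 → J
H(7)−M(12): -5≡21 → V
L(11)−G(6): 5 → F
A(0)−M(12): -12≡14 → O
H(7)−G(6): 1 → B
A(0)−M(12): -12≡14 → O
F(5)−G(6): -1≡25 → Z
D(3)−M(12): -9≡17 → R

RAJVFOBOZR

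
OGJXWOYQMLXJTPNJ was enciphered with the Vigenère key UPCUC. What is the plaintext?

URHDUUJOSJDURVLP

Repeat the key across the ciphertext: UPCUCUPCUCUPCUCU
O(14)−U(20): -6≡20 → U
G(6)−P(15): -9≡17 → R
J(9)−C(2): 7 → H
X(23)−U(20): 3 → D
W(22)−C(2): 20 → U
O(14)−U(20): -6≡20 → U
Y(24)−P(15): 9 → J
Q(16)−C(2): 14 → O
M(12)−U(20): -8≡18 → S
L(11)−C(2): 9 → J
X(23)−U(20): 3 → D
J(9)−P(15): -6≡20 → U
T(19)−C(2): 17 → R
P(15)−U(20): -5≡21 → V
N(13)−C(2): 11 → L
J(9)−U(20): -11≡15 → P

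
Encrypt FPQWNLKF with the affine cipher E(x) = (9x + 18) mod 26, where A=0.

F(5): 9·5+18=63≡11 → L
P(15): 9·15+18=153≡23 → X
Q(16): 9·16+18=162≡6 → G
W(22): 9·22+18=216≡8 → I
N(13): 9·13+18=135≡5 → F
L(11): 9·11+18=117≡13 → N
K(10): 9·10+18=108≡4 → E
F(5): 9·5+18=63≡11 → L

LXGIFNEL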